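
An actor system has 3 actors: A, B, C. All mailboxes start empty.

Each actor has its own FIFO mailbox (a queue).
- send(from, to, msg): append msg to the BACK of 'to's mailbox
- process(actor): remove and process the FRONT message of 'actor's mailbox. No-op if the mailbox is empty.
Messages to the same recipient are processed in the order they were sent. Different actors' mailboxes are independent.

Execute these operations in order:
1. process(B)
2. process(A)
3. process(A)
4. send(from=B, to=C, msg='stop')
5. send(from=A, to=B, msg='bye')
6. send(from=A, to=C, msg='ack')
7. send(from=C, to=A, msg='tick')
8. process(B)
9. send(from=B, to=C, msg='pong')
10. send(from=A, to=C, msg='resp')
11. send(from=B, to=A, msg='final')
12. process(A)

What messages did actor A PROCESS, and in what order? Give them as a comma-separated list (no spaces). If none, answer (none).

Answer: tick

Derivation:
After 1 (process(B)): A:[] B:[] C:[]
After 2 (process(A)): A:[] B:[] C:[]
After 3 (process(A)): A:[] B:[] C:[]
After 4 (send(from=B, to=C, msg='stop')): A:[] B:[] C:[stop]
After 5 (send(from=A, to=B, msg='bye')): A:[] B:[bye] C:[stop]
After 6 (send(from=A, to=C, msg='ack')): A:[] B:[bye] C:[stop,ack]
After 7 (send(from=C, to=A, msg='tick')): A:[tick] B:[bye] C:[stop,ack]
After 8 (process(B)): A:[tick] B:[] C:[stop,ack]
After 9 (send(from=B, to=C, msg='pong')): A:[tick] B:[] C:[stop,ack,pong]
After 10 (send(from=A, to=C, msg='resp')): A:[tick] B:[] C:[stop,ack,pong,resp]
After 11 (send(from=B, to=A, msg='final')): A:[tick,final] B:[] C:[stop,ack,pong,resp]
After 12 (process(A)): A:[final] B:[] C:[stop,ack,pong,resp]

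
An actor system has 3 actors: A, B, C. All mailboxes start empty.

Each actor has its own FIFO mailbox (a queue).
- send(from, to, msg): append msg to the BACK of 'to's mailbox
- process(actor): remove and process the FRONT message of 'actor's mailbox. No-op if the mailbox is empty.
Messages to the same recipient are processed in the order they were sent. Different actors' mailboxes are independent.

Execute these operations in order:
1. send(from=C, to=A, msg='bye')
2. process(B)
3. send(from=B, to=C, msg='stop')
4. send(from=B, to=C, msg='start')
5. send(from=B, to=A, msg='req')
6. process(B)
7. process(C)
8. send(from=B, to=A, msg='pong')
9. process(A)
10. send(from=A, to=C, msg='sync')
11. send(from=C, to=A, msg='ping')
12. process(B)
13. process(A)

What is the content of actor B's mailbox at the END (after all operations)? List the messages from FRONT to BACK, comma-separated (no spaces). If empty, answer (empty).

After 1 (send(from=C, to=A, msg='bye')): A:[bye] B:[] C:[]
After 2 (process(B)): A:[bye] B:[] C:[]
After 3 (send(from=B, to=C, msg='stop')): A:[bye] B:[] C:[stop]
After 4 (send(from=B, to=C, msg='start')): A:[bye] B:[] C:[stop,start]
After 5 (send(from=B, to=A, msg='req')): A:[bye,req] B:[] C:[stop,start]
After 6 (process(B)): A:[bye,req] B:[] C:[stop,start]
After 7 (process(C)): A:[bye,req] B:[] C:[start]
After 8 (send(from=B, to=A, msg='pong')): A:[bye,req,pong] B:[] C:[start]
After 9 (process(A)): A:[req,pong] B:[] C:[start]
After 10 (send(from=A, to=C, msg='sync')): A:[req,pong] B:[] C:[start,sync]
After 11 (send(from=C, to=A, msg='ping')): A:[req,pong,ping] B:[] C:[start,sync]
After 12 (process(B)): A:[req,pong,ping] B:[] C:[start,sync]
After 13 (process(A)): A:[pong,ping] B:[] C:[start,sync]

Answer: (empty)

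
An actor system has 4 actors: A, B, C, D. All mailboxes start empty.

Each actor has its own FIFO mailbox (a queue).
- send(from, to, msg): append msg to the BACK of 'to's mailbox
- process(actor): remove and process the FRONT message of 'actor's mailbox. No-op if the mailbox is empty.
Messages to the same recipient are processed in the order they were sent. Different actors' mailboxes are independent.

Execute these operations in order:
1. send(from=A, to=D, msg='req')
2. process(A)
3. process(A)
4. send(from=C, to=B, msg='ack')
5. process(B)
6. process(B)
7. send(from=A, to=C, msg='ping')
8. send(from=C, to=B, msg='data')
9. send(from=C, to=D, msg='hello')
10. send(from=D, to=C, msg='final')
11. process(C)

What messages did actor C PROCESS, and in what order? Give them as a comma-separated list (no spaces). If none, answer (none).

Answer: ping

Derivation:
After 1 (send(from=A, to=D, msg='req')): A:[] B:[] C:[] D:[req]
After 2 (process(A)): A:[] B:[] C:[] D:[req]
After 3 (process(A)): A:[] B:[] C:[] D:[req]
After 4 (send(from=C, to=B, msg='ack')): A:[] B:[ack] C:[] D:[req]
After 5 (process(B)): A:[] B:[] C:[] D:[req]
After 6 (process(B)): A:[] B:[] C:[] D:[req]
After 7 (send(from=A, to=C, msg='ping')): A:[] B:[] C:[ping] D:[req]
After 8 (send(from=C, to=B, msg='data')): A:[] B:[data] C:[ping] D:[req]
After 9 (send(from=C, to=D, msg='hello')): A:[] B:[data] C:[ping] D:[req,hello]
After 10 (send(from=D, to=C, msg='final')): A:[] B:[data] C:[ping,final] D:[req,hello]
After 11 (process(C)): A:[] B:[data] C:[final] D:[req,hello]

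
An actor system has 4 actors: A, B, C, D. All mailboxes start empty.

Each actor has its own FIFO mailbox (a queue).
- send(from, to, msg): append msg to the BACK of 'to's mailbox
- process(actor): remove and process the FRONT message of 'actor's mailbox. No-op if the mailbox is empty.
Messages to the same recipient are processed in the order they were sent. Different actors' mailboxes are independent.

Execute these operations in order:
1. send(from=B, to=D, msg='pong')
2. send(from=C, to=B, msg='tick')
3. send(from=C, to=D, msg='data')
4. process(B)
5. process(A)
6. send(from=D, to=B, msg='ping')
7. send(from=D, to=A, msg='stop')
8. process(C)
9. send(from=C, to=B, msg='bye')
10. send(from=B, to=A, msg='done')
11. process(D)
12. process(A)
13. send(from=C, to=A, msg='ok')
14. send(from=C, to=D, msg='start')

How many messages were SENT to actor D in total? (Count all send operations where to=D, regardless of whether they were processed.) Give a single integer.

After 1 (send(from=B, to=D, msg='pong')): A:[] B:[] C:[] D:[pong]
After 2 (send(from=C, to=B, msg='tick')): A:[] B:[tick] C:[] D:[pong]
After 3 (send(from=C, to=D, msg='data')): A:[] B:[tick] C:[] D:[pong,data]
After 4 (process(B)): A:[] B:[] C:[] D:[pong,data]
After 5 (process(A)): A:[] B:[] C:[] D:[pong,data]
After 6 (send(from=D, to=B, msg='ping')): A:[] B:[ping] C:[] D:[pong,data]
After 7 (send(from=D, to=A, msg='stop')): A:[stop] B:[ping] C:[] D:[pong,data]
After 8 (process(C)): A:[stop] B:[ping] C:[] D:[pong,data]
After 9 (send(from=C, to=B, msg='bye')): A:[stop] B:[ping,bye] C:[] D:[pong,data]
After 10 (send(from=B, to=A, msg='done')): A:[stop,done] B:[ping,bye] C:[] D:[pong,data]
After 11 (process(D)): A:[stop,done] B:[ping,bye] C:[] D:[data]
After 12 (process(A)): A:[done] B:[ping,bye] C:[] D:[data]
After 13 (send(from=C, to=A, msg='ok')): A:[done,ok] B:[ping,bye] C:[] D:[data]
After 14 (send(from=C, to=D, msg='start')): A:[done,ok] B:[ping,bye] C:[] D:[data,start]

Answer: 3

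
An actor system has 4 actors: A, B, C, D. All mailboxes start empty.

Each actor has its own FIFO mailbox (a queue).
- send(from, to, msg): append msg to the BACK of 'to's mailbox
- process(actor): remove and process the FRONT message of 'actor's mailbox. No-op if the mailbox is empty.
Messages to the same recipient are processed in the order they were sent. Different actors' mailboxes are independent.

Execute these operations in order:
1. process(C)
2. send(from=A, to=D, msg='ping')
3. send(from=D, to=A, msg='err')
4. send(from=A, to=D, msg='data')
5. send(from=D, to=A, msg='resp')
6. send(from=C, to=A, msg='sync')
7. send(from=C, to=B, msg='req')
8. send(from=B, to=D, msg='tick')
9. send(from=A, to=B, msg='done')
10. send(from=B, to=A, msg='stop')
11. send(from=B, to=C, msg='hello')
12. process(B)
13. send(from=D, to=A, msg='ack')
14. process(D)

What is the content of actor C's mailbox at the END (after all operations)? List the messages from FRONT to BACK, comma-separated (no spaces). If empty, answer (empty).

After 1 (process(C)): A:[] B:[] C:[] D:[]
After 2 (send(from=A, to=D, msg='ping')): A:[] B:[] C:[] D:[ping]
After 3 (send(from=D, to=A, msg='err')): A:[err] B:[] C:[] D:[ping]
After 4 (send(from=A, to=D, msg='data')): A:[err] B:[] C:[] D:[ping,data]
After 5 (send(from=D, to=A, msg='resp')): A:[err,resp] B:[] C:[] D:[ping,data]
After 6 (send(from=C, to=A, msg='sync')): A:[err,resp,sync] B:[] C:[] D:[ping,data]
After 7 (send(from=C, to=B, msg='req')): A:[err,resp,sync] B:[req] C:[] D:[ping,data]
After 8 (send(from=B, to=D, msg='tick')): A:[err,resp,sync] B:[req] C:[] D:[ping,data,tick]
After 9 (send(from=A, to=B, msg='done')): A:[err,resp,sync] B:[req,done] C:[] D:[ping,data,tick]
After 10 (send(from=B, to=A, msg='stop')): A:[err,resp,sync,stop] B:[req,done] C:[] D:[ping,data,tick]
After 11 (send(from=B, to=C, msg='hello')): A:[err,resp,sync,stop] B:[req,done] C:[hello] D:[ping,data,tick]
After 12 (process(B)): A:[err,resp,sync,stop] B:[done] C:[hello] D:[ping,data,tick]
After 13 (send(from=D, to=A, msg='ack')): A:[err,resp,sync,stop,ack] B:[done] C:[hello] D:[ping,data,tick]
After 14 (process(D)): A:[err,resp,sync,stop,ack] B:[done] C:[hello] D:[data,tick]

Answer: hello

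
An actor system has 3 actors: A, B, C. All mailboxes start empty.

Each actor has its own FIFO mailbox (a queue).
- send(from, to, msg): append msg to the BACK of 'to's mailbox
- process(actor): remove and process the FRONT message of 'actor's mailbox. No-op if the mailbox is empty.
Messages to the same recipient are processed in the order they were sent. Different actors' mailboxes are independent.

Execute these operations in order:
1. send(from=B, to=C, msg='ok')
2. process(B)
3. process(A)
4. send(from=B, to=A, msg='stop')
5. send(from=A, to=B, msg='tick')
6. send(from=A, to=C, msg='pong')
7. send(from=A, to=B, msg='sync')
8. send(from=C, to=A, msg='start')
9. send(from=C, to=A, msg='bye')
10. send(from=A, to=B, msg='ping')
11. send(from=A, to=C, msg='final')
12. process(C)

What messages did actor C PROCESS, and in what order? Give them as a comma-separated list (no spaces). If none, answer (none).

Answer: ok

Derivation:
After 1 (send(from=B, to=C, msg='ok')): A:[] B:[] C:[ok]
After 2 (process(B)): A:[] B:[] C:[ok]
After 3 (process(A)): A:[] B:[] C:[ok]
After 4 (send(from=B, to=A, msg='stop')): A:[stop] B:[] C:[ok]
After 5 (send(from=A, to=B, msg='tick')): A:[stop] B:[tick] C:[ok]
After 6 (send(from=A, to=C, msg='pong')): A:[stop] B:[tick] C:[ok,pong]
After 7 (send(from=A, to=B, msg='sync')): A:[stop] B:[tick,sync] C:[ok,pong]
After 8 (send(from=C, to=A, msg='start')): A:[stop,start] B:[tick,sync] C:[ok,pong]
After 9 (send(from=C, to=A, msg='bye')): A:[stop,start,bye] B:[tick,sync] C:[ok,pong]
After 10 (send(from=A, to=B, msg='ping')): A:[stop,start,bye] B:[tick,sync,ping] C:[ok,pong]
After 11 (send(from=A, to=C, msg='final')): A:[stop,start,bye] B:[tick,sync,ping] C:[ok,pong,final]
After 12 (process(C)): A:[stop,start,bye] B:[tick,sync,ping] C:[pong,final]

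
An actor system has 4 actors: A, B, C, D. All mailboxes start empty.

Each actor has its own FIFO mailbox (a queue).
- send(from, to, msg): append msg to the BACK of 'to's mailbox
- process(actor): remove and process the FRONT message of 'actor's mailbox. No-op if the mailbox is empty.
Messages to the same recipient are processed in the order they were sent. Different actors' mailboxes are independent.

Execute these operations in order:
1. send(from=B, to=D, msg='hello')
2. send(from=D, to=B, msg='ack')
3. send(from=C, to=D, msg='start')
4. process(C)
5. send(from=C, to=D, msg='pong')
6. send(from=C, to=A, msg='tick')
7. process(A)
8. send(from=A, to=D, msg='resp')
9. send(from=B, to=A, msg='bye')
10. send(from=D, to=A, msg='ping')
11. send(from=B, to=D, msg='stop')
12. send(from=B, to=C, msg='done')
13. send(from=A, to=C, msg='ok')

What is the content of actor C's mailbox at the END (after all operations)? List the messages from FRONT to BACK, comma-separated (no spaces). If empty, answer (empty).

After 1 (send(from=B, to=D, msg='hello')): A:[] B:[] C:[] D:[hello]
After 2 (send(from=D, to=B, msg='ack')): A:[] B:[ack] C:[] D:[hello]
After 3 (send(from=C, to=D, msg='start')): A:[] B:[ack] C:[] D:[hello,start]
After 4 (process(C)): A:[] B:[ack] C:[] D:[hello,start]
After 5 (send(from=C, to=D, msg='pong')): A:[] B:[ack] C:[] D:[hello,start,pong]
After 6 (send(from=C, to=A, msg='tick')): A:[tick] B:[ack] C:[] D:[hello,start,pong]
After 7 (process(A)): A:[] B:[ack] C:[] D:[hello,start,pong]
After 8 (send(from=A, to=D, msg='resp')): A:[] B:[ack] C:[] D:[hello,start,pong,resp]
After 9 (send(from=B, to=A, msg='bye')): A:[bye] B:[ack] C:[] D:[hello,start,pong,resp]
After 10 (send(from=D, to=A, msg='ping')): A:[bye,ping] B:[ack] C:[] D:[hello,start,pong,resp]
After 11 (send(from=B, to=D, msg='stop')): A:[bye,ping] B:[ack] C:[] D:[hello,start,pong,resp,stop]
After 12 (send(from=B, to=C, msg='done')): A:[bye,ping] B:[ack] C:[done] D:[hello,start,pong,resp,stop]
After 13 (send(from=A, to=C, msg='ok')): A:[bye,ping] B:[ack] C:[done,ok] D:[hello,start,pong,resp,stop]

Answer: done,ok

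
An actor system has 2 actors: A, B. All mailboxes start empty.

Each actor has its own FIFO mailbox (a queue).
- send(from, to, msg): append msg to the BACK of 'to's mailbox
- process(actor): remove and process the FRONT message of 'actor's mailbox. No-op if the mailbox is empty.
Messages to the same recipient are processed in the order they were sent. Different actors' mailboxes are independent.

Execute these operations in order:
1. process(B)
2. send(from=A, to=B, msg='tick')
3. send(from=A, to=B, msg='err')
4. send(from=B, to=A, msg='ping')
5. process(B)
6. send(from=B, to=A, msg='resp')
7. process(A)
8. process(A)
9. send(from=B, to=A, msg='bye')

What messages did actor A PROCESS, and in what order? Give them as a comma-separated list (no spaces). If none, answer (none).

After 1 (process(B)): A:[] B:[]
After 2 (send(from=A, to=B, msg='tick')): A:[] B:[tick]
After 3 (send(from=A, to=B, msg='err')): A:[] B:[tick,err]
After 4 (send(from=B, to=A, msg='ping')): A:[ping] B:[tick,err]
After 5 (process(B)): A:[ping] B:[err]
After 6 (send(from=B, to=A, msg='resp')): A:[ping,resp] B:[err]
After 7 (process(A)): A:[resp] B:[err]
After 8 (process(A)): A:[] B:[err]
After 9 (send(from=B, to=A, msg='bye')): A:[bye] B:[err]

Answer: ping,resp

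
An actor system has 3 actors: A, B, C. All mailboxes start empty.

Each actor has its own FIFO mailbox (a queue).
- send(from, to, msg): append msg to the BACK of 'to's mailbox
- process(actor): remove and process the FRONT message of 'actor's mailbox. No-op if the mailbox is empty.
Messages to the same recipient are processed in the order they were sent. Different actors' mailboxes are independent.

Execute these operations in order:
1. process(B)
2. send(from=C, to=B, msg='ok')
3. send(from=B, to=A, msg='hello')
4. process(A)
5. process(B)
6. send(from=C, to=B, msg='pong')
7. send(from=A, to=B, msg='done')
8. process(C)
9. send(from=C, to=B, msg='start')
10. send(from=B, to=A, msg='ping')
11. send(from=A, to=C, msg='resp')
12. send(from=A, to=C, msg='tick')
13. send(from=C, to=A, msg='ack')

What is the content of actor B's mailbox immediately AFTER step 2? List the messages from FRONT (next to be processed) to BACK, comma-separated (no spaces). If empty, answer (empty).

After 1 (process(B)): A:[] B:[] C:[]
After 2 (send(from=C, to=B, msg='ok')): A:[] B:[ok] C:[]

ok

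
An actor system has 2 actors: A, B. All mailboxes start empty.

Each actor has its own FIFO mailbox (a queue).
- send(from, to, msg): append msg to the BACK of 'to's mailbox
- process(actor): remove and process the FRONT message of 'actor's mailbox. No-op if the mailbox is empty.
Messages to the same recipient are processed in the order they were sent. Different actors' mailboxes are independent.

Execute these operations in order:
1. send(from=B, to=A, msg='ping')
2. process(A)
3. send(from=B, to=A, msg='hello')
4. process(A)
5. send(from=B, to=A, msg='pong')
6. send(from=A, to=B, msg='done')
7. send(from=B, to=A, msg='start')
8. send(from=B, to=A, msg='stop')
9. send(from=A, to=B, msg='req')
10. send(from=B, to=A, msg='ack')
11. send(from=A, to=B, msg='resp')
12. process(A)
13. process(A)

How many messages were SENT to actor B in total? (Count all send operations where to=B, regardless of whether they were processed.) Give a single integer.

After 1 (send(from=B, to=A, msg='ping')): A:[ping] B:[]
After 2 (process(A)): A:[] B:[]
After 3 (send(from=B, to=A, msg='hello')): A:[hello] B:[]
After 4 (process(A)): A:[] B:[]
After 5 (send(from=B, to=A, msg='pong')): A:[pong] B:[]
After 6 (send(from=A, to=B, msg='done')): A:[pong] B:[done]
After 7 (send(from=B, to=A, msg='start')): A:[pong,start] B:[done]
After 8 (send(from=B, to=A, msg='stop')): A:[pong,start,stop] B:[done]
After 9 (send(from=A, to=B, msg='req')): A:[pong,start,stop] B:[done,req]
After 10 (send(from=B, to=A, msg='ack')): A:[pong,start,stop,ack] B:[done,req]
After 11 (send(from=A, to=B, msg='resp')): A:[pong,start,stop,ack] B:[done,req,resp]
After 12 (process(A)): A:[start,stop,ack] B:[done,req,resp]
After 13 (process(A)): A:[stop,ack] B:[done,req,resp]

Answer: 3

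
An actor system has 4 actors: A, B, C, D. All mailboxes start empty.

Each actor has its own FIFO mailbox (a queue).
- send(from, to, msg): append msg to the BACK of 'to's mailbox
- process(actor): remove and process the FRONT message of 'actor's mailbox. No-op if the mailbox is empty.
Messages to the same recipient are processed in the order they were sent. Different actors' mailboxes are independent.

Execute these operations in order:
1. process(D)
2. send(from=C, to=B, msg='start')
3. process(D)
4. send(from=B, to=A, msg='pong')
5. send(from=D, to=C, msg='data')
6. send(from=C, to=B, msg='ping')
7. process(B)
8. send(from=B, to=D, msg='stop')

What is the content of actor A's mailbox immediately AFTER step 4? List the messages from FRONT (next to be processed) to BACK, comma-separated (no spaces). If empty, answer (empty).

After 1 (process(D)): A:[] B:[] C:[] D:[]
After 2 (send(from=C, to=B, msg='start')): A:[] B:[start] C:[] D:[]
After 3 (process(D)): A:[] B:[start] C:[] D:[]
After 4 (send(from=B, to=A, msg='pong')): A:[pong] B:[start] C:[] D:[]

pong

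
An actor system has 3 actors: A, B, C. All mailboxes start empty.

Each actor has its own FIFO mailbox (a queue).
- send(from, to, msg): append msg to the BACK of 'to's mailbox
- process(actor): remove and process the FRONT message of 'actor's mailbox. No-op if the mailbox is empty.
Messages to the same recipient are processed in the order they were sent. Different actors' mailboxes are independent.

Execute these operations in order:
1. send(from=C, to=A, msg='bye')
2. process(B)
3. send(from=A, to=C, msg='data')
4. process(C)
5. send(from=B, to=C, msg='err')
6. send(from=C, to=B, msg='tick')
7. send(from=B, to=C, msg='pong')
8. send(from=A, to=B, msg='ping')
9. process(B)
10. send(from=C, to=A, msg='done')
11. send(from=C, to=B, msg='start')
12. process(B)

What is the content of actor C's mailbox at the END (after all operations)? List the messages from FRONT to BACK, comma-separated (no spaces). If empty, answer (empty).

Answer: err,pong

Derivation:
After 1 (send(from=C, to=A, msg='bye')): A:[bye] B:[] C:[]
After 2 (process(B)): A:[bye] B:[] C:[]
After 3 (send(from=A, to=C, msg='data')): A:[bye] B:[] C:[data]
After 4 (process(C)): A:[bye] B:[] C:[]
After 5 (send(from=B, to=C, msg='err')): A:[bye] B:[] C:[err]
After 6 (send(from=C, to=B, msg='tick')): A:[bye] B:[tick] C:[err]
After 7 (send(from=B, to=C, msg='pong')): A:[bye] B:[tick] C:[err,pong]
After 8 (send(from=A, to=B, msg='ping')): A:[bye] B:[tick,ping] C:[err,pong]
After 9 (process(B)): A:[bye] B:[ping] C:[err,pong]
After 10 (send(from=C, to=A, msg='done')): A:[bye,done] B:[ping] C:[err,pong]
After 11 (send(from=C, to=B, msg='start')): A:[bye,done] B:[ping,start] C:[err,pong]
After 12 (process(B)): A:[bye,done] B:[start] C:[err,pong]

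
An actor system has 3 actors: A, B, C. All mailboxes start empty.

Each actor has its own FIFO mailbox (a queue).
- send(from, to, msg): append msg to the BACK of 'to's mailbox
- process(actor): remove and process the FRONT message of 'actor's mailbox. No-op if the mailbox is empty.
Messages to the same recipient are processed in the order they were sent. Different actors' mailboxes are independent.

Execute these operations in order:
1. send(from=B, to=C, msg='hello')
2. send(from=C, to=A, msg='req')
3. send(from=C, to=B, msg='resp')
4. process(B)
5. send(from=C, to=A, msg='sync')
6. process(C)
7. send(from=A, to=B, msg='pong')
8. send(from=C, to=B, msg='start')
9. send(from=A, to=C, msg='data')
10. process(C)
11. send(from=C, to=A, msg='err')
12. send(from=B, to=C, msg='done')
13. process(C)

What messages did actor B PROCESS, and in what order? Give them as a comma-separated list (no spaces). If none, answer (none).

Answer: resp

Derivation:
After 1 (send(from=B, to=C, msg='hello')): A:[] B:[] C:[hello]
After 2 (send(from=C, to=A, msg='req')): A:[req] B:[] C:[hello]
After 3 (send(from=C, to=B, msg='resp')): A:[req] B:[resp] C:[hello]
After 4 (process(B)): A:[req] B:[] C:[hello]
After 5 (send(from=C, to=A, msg='sync')): A:[req,sync] B:[] C:[hello]
After 6 (process(C)): A:[req,sync] B:[] C:[]
After 7 (send(from=A, to=B, msg='pong')): A:[req,sync] B:[pong] C:[]
After 8 (send(from=C, to=B, msg='start')): A:[req,sync] B:[pong,start] C:[]
After 9 (send(from=A, to=C, msg='data')): A:[req,sync] B:[pong,start] C:[data]
After 10 (process(C)): A:[req,sync] B:[pong,start] C:[]
After 11 (send(from=C, to=A, msg='err')): A:[req,sync,err] B:[pong,start] C:[]
After 12 (send(from=B, to=C, msg='done')): A:[req,sync,err] B:[pong,start] C:[done]
After 13 (process(C)): A:[req,sync,err] B:[pong,start] C:[]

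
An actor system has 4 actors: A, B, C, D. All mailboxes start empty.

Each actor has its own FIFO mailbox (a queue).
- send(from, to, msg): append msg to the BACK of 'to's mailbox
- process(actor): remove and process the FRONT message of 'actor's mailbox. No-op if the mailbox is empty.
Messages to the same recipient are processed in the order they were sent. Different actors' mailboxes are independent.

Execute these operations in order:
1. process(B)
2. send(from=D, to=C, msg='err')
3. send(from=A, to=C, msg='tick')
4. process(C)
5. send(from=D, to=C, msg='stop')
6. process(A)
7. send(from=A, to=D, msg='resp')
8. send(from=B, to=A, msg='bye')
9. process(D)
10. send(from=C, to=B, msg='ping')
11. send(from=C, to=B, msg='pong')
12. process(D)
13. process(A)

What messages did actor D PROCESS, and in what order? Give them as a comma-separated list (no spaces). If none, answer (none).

After 1 (process(B)): A:[] B:[] C:[] D:[]
After 2 (send(from=D, to=C, msg='err')): A:[] B:[] C:[err] D:[]
After 3 (send(from=A, to=C, msg='tick')): A:[] B:[] C:[err,tick] D:[]
After 4 (process(C)): A:[] B:[] C:[tick] D:[]
After 5 (send(from=D, to=C, msg='stop')): A:[] B:[] C:[tick,stop] D:[]
After 6 (process(A)): A:[] B:[] C:[tick,stop] D:[]
After 7 (send(from=A, to=D, msg='resp')): A:[] B:[] C:[tick,stop] D:[resp]
After 8 (send(from=B, to=A, msg='bye')): A:[bye] B:[] C:[tick,stop] D:[resp]
After 9 (process(D)): A:[bye] B:[] C:[tick,stop] D:[]
After 10 (send(from=C, to=B, msg='ping')): A:[bye] B:[ping] C:[tick,stop] D:[]
After 11 (send(from=C, to=B, msg='pong')): A:[bye] B:[ping,pong] C:[tick,stop] D:[]
After 12 (process(D)): A:[bye] B:[ping,pong] C:[tick,stop] D:[]
After 13 (process(A)): A:[] B:[ping,pong] C:[tick,stop] D:[]

Answer: resp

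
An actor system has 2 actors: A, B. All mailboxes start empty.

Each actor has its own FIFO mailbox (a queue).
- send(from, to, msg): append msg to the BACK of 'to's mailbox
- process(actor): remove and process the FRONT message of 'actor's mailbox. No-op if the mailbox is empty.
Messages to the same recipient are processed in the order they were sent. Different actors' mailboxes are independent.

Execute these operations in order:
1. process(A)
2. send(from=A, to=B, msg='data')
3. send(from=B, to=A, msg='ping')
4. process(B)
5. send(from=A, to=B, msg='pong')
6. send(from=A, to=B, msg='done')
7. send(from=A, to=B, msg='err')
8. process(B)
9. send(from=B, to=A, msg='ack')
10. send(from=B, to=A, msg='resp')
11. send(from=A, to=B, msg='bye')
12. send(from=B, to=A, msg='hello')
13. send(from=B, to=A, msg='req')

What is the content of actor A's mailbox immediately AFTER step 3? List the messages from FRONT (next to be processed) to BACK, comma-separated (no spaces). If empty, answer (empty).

After 1 (process(A)): A:[] B:[]
After 2 (send(from=A, to=B, msg='data')): A:[] B:[data]
After 3 (send(from=B, to=A, msg='ping')): A:[ping] B:[data]

ping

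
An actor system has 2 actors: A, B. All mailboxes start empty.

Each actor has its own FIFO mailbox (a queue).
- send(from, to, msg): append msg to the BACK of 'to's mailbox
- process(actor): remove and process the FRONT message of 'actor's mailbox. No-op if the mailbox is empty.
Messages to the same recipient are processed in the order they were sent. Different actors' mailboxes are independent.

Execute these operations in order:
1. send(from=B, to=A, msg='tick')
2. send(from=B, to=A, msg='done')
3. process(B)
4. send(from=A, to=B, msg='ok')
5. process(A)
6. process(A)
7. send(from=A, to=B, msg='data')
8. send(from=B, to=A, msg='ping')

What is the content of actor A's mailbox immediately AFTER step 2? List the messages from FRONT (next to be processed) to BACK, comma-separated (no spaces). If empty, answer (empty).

After 1 (send(from=B, to=A, msg='tick')): A:[tick] B:[]
After 2 (send(from=B, to=A, msg='done')): A:[tick,done] B:[]

tick,done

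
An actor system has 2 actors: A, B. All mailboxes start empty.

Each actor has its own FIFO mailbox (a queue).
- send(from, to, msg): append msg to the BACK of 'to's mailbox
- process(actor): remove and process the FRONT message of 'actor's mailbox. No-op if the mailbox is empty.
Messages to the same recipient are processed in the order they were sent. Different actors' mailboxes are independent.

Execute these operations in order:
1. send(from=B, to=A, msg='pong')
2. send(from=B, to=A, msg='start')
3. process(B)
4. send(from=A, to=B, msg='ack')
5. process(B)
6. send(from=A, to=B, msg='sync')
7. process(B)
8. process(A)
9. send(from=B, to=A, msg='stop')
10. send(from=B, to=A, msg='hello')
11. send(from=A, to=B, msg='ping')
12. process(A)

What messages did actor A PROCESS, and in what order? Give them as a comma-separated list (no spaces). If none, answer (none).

After 1 (send(from=B, to=A, msg='pong')): A:[pong] B:[]
After 2 (send(from=B, to=A, msg='start')): A:[pong,start] B:[]
After 3 (process(B)): A:[pong,start] B:[]
After 4 (send(from=A, to=B, msg='ack')): A:[pong,start] B:[ack]
After 5 (process(B)): A:[pong,start] B:[]
After 6 (send(from=A, to=B, msg='sync')): A:[pong,start] B:[sync]
After 7 (process(B)): A:[pong,start] B:[]
After 8 (process(A)): A:[start] B:[]
After 9 (send(from=B, to=A, msg='stop')): A:[start,stop] B:[]
After 10 (send(from=B, to=A, msg='hello')): A:[start,stop,hello] B:[]
After 11 (send(from=A, to=B, msg='ping')): A:[start,stop,hello] B:[ping]
After 12 (process(A)): A:[stop,hello] B:[ping]

Answer: pong,start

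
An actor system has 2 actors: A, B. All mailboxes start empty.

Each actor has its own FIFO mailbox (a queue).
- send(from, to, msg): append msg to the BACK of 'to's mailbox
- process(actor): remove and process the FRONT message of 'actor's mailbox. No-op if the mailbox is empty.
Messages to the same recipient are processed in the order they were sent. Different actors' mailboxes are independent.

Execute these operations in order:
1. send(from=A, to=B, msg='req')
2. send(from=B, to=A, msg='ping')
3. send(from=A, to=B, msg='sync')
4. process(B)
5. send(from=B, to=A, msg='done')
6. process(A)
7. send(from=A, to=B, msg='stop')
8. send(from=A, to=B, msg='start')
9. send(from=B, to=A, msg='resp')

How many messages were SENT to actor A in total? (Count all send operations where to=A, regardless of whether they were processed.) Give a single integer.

Answer: 3

Derivation:
After 1 (send(from=A, to=B, msg='req')): A:[] B:[req]
After 2 (send(from=B, to=A, msg='ping')): A:[ping] B:[req]
After 3 (send(from=A, to=B, msg='sync')): A:[ping] B:[req,sync]
After 4 (process(B)): A:[ping] B:[sync]
After 5 (send(from=B, to=A, msg='done')): A:[ping,done] B:[sync]
After 6 (process(A)): A:[done] B:[sync]
After 7 (send(from=A, to=B, msg='stop')): A:[done] B:[sync,stop]
After 8 (send(from=A, to=B, msg='start')): A:[done] B:[sync,stop,start]
After 9 (send(from=B, to=A, msg='resp')): A:[done,resp] B:[sync,stop,start]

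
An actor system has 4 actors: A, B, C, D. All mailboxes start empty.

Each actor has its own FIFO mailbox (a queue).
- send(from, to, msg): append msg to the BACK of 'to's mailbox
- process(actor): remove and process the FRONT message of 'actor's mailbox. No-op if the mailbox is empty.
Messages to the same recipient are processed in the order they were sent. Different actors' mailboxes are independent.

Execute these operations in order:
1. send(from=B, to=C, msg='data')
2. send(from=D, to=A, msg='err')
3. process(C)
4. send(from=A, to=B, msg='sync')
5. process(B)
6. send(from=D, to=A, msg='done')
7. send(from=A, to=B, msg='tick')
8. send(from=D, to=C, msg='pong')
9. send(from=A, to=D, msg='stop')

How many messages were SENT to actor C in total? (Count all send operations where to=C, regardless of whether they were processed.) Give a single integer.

Answer: 2

Derivation:
After 1 (send(from=B, to=C, msg='data')): A:[] B:[] C:[data] D:[]
After 2 (send(from=D, to=A, msg='err')): A:[err] B:[] C:[data] D:[]
After 3 (process(C)): A:[err] B:[] C:[] D:[]
After 4 (send(from=A, to=B, msg='sync')): A:[err] B:[sync] C:[] D:[]
After 5 (process(B)): A:[err] B:[] C:[] D:[]
After 6 (send(from=D, to=A, msg='done')): A:[err,done] B:[] C:[] D:[]
After 7 (send(from=A, to=B, msg='tick')): A:[err,done] B:[tick] C:[] D:[]
After 8 (send(from=D, to=C, msg='pong')): A:[err,done] B:[tick] C:[pong] D:[]
After 9 (send(from=A, to=D, msg='stop')): A:[err,done] B:[tick] C:[pong] D:[stop]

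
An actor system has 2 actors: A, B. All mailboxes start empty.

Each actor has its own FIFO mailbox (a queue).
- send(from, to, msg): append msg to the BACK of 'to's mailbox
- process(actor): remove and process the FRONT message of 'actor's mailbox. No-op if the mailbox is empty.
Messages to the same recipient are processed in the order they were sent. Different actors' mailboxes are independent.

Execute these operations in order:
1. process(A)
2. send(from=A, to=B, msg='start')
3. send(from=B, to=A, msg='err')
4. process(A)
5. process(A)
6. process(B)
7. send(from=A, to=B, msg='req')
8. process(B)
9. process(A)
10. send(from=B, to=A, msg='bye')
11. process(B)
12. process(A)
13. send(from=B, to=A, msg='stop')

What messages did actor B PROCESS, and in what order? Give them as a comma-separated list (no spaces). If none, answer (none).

Answer: start,req

Derivation:
After 1 (process(A)): A:[] B:[]
After 2 (send(from=A, to=B, msg='start')): A:[] B:[start]
After 3 (send(from=B, to=A, msg='err')): A:[err] B:[start]
After 4 (process(A)): A:[] B:[start]
After 5 (process(A)): A:[] B:[start]
After 6 (process(B)): A:[] B:[]
After 7 (send(from=A, to=B, msg='req')): A:[] B:[req]
After 8 (process(B)): A:[] B:[]
After 9 (process(A)): A:[] B:[]
After 10 (send(from=B, to=A, msg='bye')): A:[bye] B:[]
After 11 (process(B)): A:[bye] B:[]
After 12 (process(A)): A:[] B:[]
After 13 (send(from=B, to=A, msg='stop')): A:[stop] B:[]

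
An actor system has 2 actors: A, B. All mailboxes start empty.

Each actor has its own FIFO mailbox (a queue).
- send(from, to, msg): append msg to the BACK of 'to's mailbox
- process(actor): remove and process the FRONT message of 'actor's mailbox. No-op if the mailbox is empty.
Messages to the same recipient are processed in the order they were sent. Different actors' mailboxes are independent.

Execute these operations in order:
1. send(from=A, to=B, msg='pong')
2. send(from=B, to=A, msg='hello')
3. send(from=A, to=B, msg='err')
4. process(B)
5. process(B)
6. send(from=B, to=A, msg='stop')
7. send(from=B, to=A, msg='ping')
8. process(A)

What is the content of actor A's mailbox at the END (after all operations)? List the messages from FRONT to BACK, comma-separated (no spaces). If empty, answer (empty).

Answer: stop,ping

Derivation:
After 1 (send(from=A, to=B, msg='pong')): A:[] B:[pong]
After 2 (send(from=B, to=A, msg='hello')): A:[hello] B:[pong]
After 3 (send(from=A, to=B, msg='err')): A:[hello] B:[pong,err]
After 4 (process(B)): A:[hello] B:[err]
After 5 (process(B)): A:[hello] B:[]
After 6 (send(from=B, to=A, msg='stop')): A:[hello,stop] B:[]
After 7 (send(from=B, to=A, msg='ping')): A:[hello,stop,ping] B:[]
After 8 (process(A)): A:[stop,ping] B:[]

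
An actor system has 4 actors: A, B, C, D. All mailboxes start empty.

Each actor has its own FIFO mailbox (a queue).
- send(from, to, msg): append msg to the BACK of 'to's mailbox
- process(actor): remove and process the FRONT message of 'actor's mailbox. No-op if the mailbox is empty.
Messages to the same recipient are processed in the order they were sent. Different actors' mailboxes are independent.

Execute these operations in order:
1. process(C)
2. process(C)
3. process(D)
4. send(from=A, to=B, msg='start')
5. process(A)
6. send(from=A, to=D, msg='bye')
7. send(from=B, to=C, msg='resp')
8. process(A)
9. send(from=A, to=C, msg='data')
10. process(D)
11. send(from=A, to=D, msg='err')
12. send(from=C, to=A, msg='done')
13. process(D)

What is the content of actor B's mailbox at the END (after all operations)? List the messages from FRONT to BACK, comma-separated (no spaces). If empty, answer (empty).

Answer: start

Derivation:
After 1 (process(C)): A:[] B:[] C:[] D:[]
After 2 (process(C)): A:[] B:[] C:[] D:[]
After 3 (process(D)): A:[] B:[] C:[] D:[]
After 4 (send(from=A, to=B, msg='start')): A:[] B:[start] C:[] D:[]
After 5 (process(A)): A:[] B:[start] C:[] D:[]
After 6 (send(from=A, to=D, msg='bye')): A:[] B:[start] C:[] D:[bye]
After 7 (send(from=B, to=C, msg='resp')): A:[] B:[start] C:[resp] D:[bye]
After 8 (process(A)): A:[] B:[start] C:[resp] D:[bye]
After 9 (send(from=A, to=C, msg='data')): A:[] B:[start] C:[resp,data] D:[bye]
After 10 (process(D)): A:[] B:[start] C:[resp,data] D:[]
After 11 (send(from=A, to=D, msg='err')): A:[] B:[start] C:[resp,data] D:[err]
After 12 (send(from=C, to=A, msg='done')): A:[done] B:[start] C:[resp,data] D:[err]
After 13 (process(D)): A:[done] B:[start] C:[resp,data] D:[]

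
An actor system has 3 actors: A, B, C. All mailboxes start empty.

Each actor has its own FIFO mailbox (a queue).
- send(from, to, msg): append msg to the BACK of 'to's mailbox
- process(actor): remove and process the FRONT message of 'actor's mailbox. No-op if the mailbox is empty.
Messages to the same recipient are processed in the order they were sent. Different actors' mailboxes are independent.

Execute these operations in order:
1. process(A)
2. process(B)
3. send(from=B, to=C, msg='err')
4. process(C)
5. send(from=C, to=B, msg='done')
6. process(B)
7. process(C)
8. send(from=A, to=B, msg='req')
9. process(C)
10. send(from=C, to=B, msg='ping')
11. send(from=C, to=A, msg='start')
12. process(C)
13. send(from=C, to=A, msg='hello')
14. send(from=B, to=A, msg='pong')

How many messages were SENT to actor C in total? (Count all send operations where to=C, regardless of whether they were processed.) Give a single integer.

Answer: 1

Derivation:
After 1 (process(A)): A:[] B:[] C:[]
After 2 (process(B)): A:[] B:[] C:[]
After 3 (send(from=B, to=C, msg='err')): A:[] B:[] C:[err]
After 4 (process(C)): A:[] B:[] C:[]
After 5 (send(from=C, to=B, msg='done')): A:[] B:[done] C:[]
After 6 (process(B)): A:[] B:[] C:[]
After 7 (process(C)): A:[] B:[] C:[]
After 8 (send(from=A, to=B, msg='req')): A:[] B:[req] C:[]
After 9 (process(C)): A:[] B:[req] C:[]
After 10 (send(from=C, to=B, msg='ping')): A:[] B:[req,ping] C:[]
After 11 (send(from=C, to=A, msg='start')): A:[start] B:[req,ping] C:[]
After 12 (process(C)): A:[start] B:[req,ping] C:[]
After 13 (send(from=C, to=A, msg='hello')): A:[start,hello] B:[req,ping] C:[]
After 14 (send(from=B, to=A, msg='pong')): A:[start,hello,pong] B:[req,ping] C:[]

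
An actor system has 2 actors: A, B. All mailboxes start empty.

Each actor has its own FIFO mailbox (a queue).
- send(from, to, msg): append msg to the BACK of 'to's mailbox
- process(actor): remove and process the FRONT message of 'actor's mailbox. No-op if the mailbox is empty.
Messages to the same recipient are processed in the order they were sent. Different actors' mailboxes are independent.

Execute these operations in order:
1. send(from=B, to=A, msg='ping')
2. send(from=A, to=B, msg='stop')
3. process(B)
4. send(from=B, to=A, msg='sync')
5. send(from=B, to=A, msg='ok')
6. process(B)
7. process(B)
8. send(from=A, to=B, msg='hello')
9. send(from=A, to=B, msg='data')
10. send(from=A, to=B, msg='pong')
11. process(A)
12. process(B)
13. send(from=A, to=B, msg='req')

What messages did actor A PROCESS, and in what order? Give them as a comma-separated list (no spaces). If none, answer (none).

After 1 (send(from=B, to=A, msg='ping')): A:[ping] B:[]
After 2 (send(from=A, to=B, msg='stop')): A:[ping] B:[stop]
After 3 (process(B)): A:[ping] B:[]
After 4 (send(from=B, to=A, msg='sync')): A:[ping,sync] B:[]
After 5 (send(from=B, to=A, msg='ok')): A:[ping,sync,ok] B:[]
After 6 (process(B)): A:[ping,sync,ok] B:[]
After 7 (process(B)): A:[ping,sync,ok] B:[]
After 8 (send(from=A, to=B, msg='hello')): A:[ping,sync,ok] B:[hello]
After 9 (send(from=A, to=B, msg='data')): A:[ping,sync,ok] B:[hello,data]
After 10 (send(from=A, to=B, msg='pong')): A:[ping,sync,ok] B:[hello,data,pong]
After 11 (process(A)): A:[sync,ok] B:[hello,data,pong]
After 12 (process(B)): A:[sync,ok] B:[data,pong]
After 13 (send(from=A, to=B, msg='req')): A:[sync,ok] B:[data,pong,req]

Answer: ping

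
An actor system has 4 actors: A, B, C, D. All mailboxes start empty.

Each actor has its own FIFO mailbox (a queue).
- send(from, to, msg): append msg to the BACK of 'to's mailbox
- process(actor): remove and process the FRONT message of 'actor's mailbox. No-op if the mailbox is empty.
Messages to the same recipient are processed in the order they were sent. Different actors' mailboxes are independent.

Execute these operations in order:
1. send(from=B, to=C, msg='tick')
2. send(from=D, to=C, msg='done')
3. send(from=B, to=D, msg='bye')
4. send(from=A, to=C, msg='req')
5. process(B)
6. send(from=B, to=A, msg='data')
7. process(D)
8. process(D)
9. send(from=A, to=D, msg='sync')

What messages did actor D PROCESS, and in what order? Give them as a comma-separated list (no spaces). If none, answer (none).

After 1 (send(from=B, to=C, msg='tick')): A:[] B:[] C:[tick] D:[]
After 2 (send(from=D, to=C, msg='done')): A:[] B:[] C:[tick,done] D:[]
After 3 (send(from=B, to=D, msg='bye')): A:[] B:[] C:[tick,done] D:[bye]
After 4 (send(from=A, to=C, msg='req')): A:[] B:[] C:[tick,done,req] D:[bye]
After 5 (process(B)): A:[] B:[] C:[tick,done,req] D:[bye]
After 6 (send(from=B, to=A, msg='data')): A:[data] B:[] C:[tick,done,req] D:[bye]
After 7 (process(D)): A:[data] B:[] C:[tick,done,req] D:[]
After 8 (process(D)): A:[data] B:[] C:[tick,done,req] D:[]
After 9 (send(from=A, to=D, msg='sync')): A:[data] B:[] C:[tick,done,req] D:[sync]

Answer: bye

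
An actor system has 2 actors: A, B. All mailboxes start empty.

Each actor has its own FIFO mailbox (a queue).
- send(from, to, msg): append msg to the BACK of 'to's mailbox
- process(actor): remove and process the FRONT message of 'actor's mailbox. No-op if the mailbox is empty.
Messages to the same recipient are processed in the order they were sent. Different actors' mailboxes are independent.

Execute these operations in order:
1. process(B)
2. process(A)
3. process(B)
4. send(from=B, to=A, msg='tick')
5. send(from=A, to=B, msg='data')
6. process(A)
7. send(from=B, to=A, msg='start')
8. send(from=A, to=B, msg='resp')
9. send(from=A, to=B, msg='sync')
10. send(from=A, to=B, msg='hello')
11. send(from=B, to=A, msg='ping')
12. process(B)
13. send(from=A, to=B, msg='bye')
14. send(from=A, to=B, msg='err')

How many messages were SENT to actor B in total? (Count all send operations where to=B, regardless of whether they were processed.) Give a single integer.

After 1 (process(B)): A:[] B:[]
After 2 (process(A)): A:[] B:[]
After 3 (process(B)): A:[] B:[]
After 4 (send(from=B, to=A, msg='tick')): A:[tick] B:[]
After 5 (send(from=A, to=B, msg='data')): A:[tick] B:[data]
After 6 (process(A)): A:[] B:[data]
After 7 (send(from=B, to=A, msg='start')): A:[start] B:[data]
After 8 (send(from=A, to=B, msg='resp')): A:[start] B:[data,resp]
After 9 (send(from=A, to=B, msg='sync')): A:[start] B:[data,resp,sync]
After 10 (send(from=A, to=B, msg='hello')): A:[start] B:[data,resp,sync,hello]
After 11 (send(from=B, to=A, msg='ping')): A:[start,ping] B:[data,resp,sync,hello]
After 12 (process(B)): A:[start,ping] B:[resp,sync,hello]
After 13 (send(from=A, to=B, msg='bye')): A:[start,ping] B:[resp,sync,hello,bye]
After 14 (send(from=A, to=B, msg='err')): A:[start,ping] B:[resp,sync,hello,bye,err]

Answer: 6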